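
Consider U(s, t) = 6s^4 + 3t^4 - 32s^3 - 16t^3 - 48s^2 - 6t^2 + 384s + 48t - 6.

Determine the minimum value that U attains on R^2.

-774

U(s,t) separates as P(s) + Q(t) − 6, so its minimum is min P + min Q − 6.
P'(s) = 24(s - 4)(s - 2)(s + 2) vanishes at s ∈ {-2, 2, 4}; Q'(t) = 12(t - 4)(t - 1)(t + 1) vanishes at t ∈ {-1, 1, 4}.
Local minima of P (where P''>0): P(-2)=-608, P(4)=256. Local minima of Q: Q(-1)=-35, Q(4)=-160.
So the global minimum of U is P(-2) + Q(4) − 6 = -608 − 160 − 6 = -774, attained at (-2, 4).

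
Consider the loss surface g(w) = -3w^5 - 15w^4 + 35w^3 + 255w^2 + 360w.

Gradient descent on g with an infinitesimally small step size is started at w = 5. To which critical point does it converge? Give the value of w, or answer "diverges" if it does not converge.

diverges

g'(w) = -15(w - 3)(w + 1)(w + 2)(w + 4), so g'(5) = -11340.
Gradient descent moves in the -g' direction, i.e. w is increasing.
There is no critical point above w=5, and g' keeps the same sign, so the iterate runs off to +∞.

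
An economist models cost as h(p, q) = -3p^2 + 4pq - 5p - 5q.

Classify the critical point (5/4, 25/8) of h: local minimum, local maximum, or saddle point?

saddle point

The Hessian of h is constant: H = [[-6, 4], [4, 0]].
det(H) = (-6)·0 − 4² = -16.
Since det(H) < 0, H is indefinite and the critical point is a saddle point.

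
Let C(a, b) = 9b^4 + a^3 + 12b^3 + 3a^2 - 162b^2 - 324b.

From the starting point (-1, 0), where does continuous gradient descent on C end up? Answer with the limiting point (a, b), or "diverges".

C is separable, so gradient descent decouples: a follows -∂C/∂a, b follows -∂C/∂b.
∂C/∂a = 3a(a + 2); at a=-1 this is -3, so a increases.
∂C/∂b = 36(b - 3)(b + 1)(b + 3); at b=0 this is -324, so b increases.
a converges to its nearest critical value 0 (a local min of the a-part); b converges to 3. The iterate converges to (0, 3).

(0, 3)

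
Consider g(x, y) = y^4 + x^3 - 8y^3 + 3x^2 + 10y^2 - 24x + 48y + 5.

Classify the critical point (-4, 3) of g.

The mixed partial ∂²g/∂x∂y is 0, so the Hessian at any point is diag(g_xx, g_yy) = diag(6(x + 1), 4(3y^2 - 12y + 5)).
At (-4, 3): H = diag(-18, -16).
Both eigenvalues are negative, so H is negative definite: a local maximum.

local maximum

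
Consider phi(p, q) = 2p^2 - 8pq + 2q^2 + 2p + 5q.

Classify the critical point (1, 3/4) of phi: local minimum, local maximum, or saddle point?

The Hessian of phi is constant: H = [[4, -8], [-8, 4]].
det(H) = 4·4 − (-8)² = -48.
Since det(H) < 0, H is indefinite and the critical point is a saddle point.

saddle point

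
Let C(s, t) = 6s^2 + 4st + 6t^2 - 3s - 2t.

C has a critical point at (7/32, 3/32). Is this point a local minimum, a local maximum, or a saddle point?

local minimum

The Hessian of C is constant: H = [[12, 4], [4, 12]].
det(H) = 12·12 − 4² = 128.
det(H) > 0 and tr(H) = 24 > 0, so H is positive definite and the point is a local minimum.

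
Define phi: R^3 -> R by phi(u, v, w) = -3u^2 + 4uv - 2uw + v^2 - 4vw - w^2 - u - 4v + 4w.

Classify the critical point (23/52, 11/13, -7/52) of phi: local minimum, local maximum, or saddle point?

saddle point

The Hessian is constant: H = [[-6, 4, -2], [4, 2, -4], [-2, -4, -2]].
Leading principal minors: Δ₁ = -6, Δ₂ = -28, Δ₃ = 208.
The minors fit neither the all-positive nor the alternating-sign pattern, so H is indefinite: a saddle point.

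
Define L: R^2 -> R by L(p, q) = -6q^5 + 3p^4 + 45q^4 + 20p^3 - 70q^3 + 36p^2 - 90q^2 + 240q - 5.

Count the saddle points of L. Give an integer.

6

L separates as a function of p plus a function of q, so ∇L=0 decouples.
∂L/∂p = 12p(p + 2)(p + 3) = 0 at p ∈ {-3, -2, 0}; ∂L/∂q = -30(q - 4)(q - 2)(q - 1)(q + 1) = 0 at q ∈ {-1, 1, 2, 4}.
The Hessian is diagonal: diag(L_pp, L_qq). Second derivatives: L_pp(-3)=36, L_pp(-2)=-24, L_pp(0)=72; L_qq(-1)=900, L_qq(1)=-180, L_qq(2)=180, L_qq(4)=-900.
Saddle points occur where the two diagonal entries have opposite signs: (-3, 1), (-3, 4), (-2, -1), (-2, 2), (0, 1), (0, 4). Count: 6.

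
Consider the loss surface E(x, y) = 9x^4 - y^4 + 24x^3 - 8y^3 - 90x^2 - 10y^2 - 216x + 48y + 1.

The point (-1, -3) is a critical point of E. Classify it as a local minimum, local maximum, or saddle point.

The mixed partial ∂²E/∂x∂y is 0, so the Hessian at any point is diag(E_xx, E_yy) = diag(36(3x^2 + 4x - 5), -4(3y^2 + 12y + 5)).
At (-1, -3): H = diag(-216, 16).
The eigenvalues have opposite signs, so H is indefinite: a saddle point.

saddle point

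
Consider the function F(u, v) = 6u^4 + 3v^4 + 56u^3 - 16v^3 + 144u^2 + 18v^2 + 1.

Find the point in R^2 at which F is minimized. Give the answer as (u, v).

F(u,v) separates as P(u) + Q(v) + 1, so its minimum is min P + min Q + 1.
P'(u) = 24u(u + 3)(u + 4) vanishes at u ∈ {-4, -3, 0}; Q'(v) = 12v(v - 3)(v - 1) vanishes at v ∈ {0, 1, 3}.
Local minima of P (where P''>0): P(-4)=256, P(0)=0. Local minima of Q: Q(0)=0, Q(3)=-27.
So the global minimum of F is P(0) + Q(3) + 1 = 0 − 27 + 1 = -26, attained at (0, 3).

(0, 3)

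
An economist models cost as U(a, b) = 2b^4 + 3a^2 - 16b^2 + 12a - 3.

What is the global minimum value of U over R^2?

U(a,b) separates as P(a) + Q(b) − 3, so its minimum is min P + min Q − 3.
P'(a) = 6a + 12 vanishes at a ∈ {-2}; Q'(b) = 8b(b - 2)(b + 2) vanishes at b ∈ {-2, 0, 2}.
Local minima of P (where P''>0): P(-2)=-12. Local minima of Q: Q(-2)=-32, Q(2)=-32.
So the global minimum of U is P(-2) + Q(-2) − 3 = -12 − 32 − 3 = -47, attained at (-2, -2).

-47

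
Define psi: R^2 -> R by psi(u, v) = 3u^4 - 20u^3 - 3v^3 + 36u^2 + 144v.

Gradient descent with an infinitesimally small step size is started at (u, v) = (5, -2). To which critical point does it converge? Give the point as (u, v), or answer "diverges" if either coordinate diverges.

psi is separable, so gradient descent decouples: u follows -∂psi/∂u, v follows -∂psi/∂v.
∂psi/∂u = 12u(u - 3)(u - 2); at u=5 this is 360, so u decreases.
∂psi/∂v = -9(v - 4)(v + 4); at v=-2 this is 108, so v decreases.
u converges to its nearest critical value 3 (a local min of the u-part); v converges to -4. The iterate converges to (3, -4).

(3, -4)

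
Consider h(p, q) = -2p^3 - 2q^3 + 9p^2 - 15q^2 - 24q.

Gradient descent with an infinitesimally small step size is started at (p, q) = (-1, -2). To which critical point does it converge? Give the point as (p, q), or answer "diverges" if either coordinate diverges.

(0, -4)

h is separable, so gradient descent decouples: p follows -∂h/∂p, q follows -∂h/∂q.
∂h/∂p = -6p(p - 3); at p=-1 this is -24, so p increases.
∂h/∂q = -6(q + 1)(q + 4); at q=-2 this is 12, so q decreases.
p converges to its nearest critical value 0 (a local min of the p-part); q converges to -4. The iterate converges to (0, -4).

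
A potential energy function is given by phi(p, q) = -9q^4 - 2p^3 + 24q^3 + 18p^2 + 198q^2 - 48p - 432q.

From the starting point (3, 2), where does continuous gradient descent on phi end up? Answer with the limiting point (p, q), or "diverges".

(2, 1)

phi is separable, so gradient descent decouples: p follows -∂phi/∂p, q follows -∂phi/∂q.
∂phi/∂p = -6(p - 4)(p - 2); at p=3 this is 6, so p decreases.
∂phi/∂q = -36(q - 4)(q - 1)(q + 3); at q=2 this is 360, so q decreases.
p converges to its nearest critical value 2 (a local min of the p-part); q converges to 1. The iterate converges to (2, 1).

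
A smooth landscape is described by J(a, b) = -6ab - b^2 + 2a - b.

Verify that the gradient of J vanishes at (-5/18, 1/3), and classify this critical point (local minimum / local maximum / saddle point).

saddle point

∇J = (-6b + 2, -6a - 2b - 1); substituting (-5/18, 1/3) gives ∇J = (0, 0), so (-5/18, 1/3) is indeed a critical point.
The Hessian of J is constant: H = [[0, -6], [-6, -2]].
det(H) = 0·(-2) − (-6)² = -36.
Since det(H) < 0, H is indefinite and the critical point is a saddle point.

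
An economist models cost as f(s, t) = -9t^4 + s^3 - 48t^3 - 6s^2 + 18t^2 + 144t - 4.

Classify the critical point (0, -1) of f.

saddle point

The mixed partial ∂²f/∂s∂t is 0, so the Hessian at any point is diag(f_ss, f_tt) = diag(6(s - 2), 36(-3t^2 - 8t + 1)).
At (0, -1): H = diag(-12, 216).
The eigenvalues have opposite signs, so H is indefinite: a saddle point.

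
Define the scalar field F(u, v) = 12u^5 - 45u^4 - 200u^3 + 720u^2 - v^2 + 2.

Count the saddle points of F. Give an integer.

F separates as a function of u plus a function of v, so ∇F=0 decouples.
∂F/∂u = 60u(u - 4)(u - 2)(u + 3) = 0 at u ∈ {-3, 0, 2, 4}; ∂F/∂v = -2v = 0 at v ∈ {0}.
The Hessian is diagonal: diag(F_uu, F_vv). Second derivatives: F_uu(-3)=-6300, F_uu(0)=1440, F_uu(2)=-1200, F_uu(4)=3360; F_vv(0)=-2.
Saddle points occur where the two diagonal entries have opposite signs: (0, 0), (4, 0). Count: 2.

2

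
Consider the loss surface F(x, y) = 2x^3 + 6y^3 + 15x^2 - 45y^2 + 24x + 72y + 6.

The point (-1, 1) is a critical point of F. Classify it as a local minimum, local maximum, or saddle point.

saddle point

The mixed partial ∂²F/∂x∂y is 0, so the Hessian at any point is diag(F_xx, F_yy) = diag(6(2x + 5), 18(2y - 5)).
At (-1, 1): H = diag(18, -54).
The eigenvalues have opposite signs, so H is indefinite: a saddle point.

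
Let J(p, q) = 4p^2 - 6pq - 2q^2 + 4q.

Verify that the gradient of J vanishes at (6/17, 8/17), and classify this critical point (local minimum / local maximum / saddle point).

saddle point

∇J = (8p - 6q, -6p - 4q + 4); substituting (6/17, 8/17) gives ∇J = (0, 0), so (6/17, 8/17) is indeed a critical point.
The Hessian of J is constant: H = [[8, -6], [-6, -4]].
det(H) = 8·(-4) − (-6)² = -68.
Since det(H) < 0, H is indefinite and the critical point is a saddle point.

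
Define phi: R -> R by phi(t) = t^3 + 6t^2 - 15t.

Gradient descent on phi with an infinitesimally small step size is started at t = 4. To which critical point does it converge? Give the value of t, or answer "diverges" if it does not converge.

1

phi'(t) = 3(t - 1)(t + 5), so phi'(4) = 81.
Gradient descent moves in the -phi' direction, i.e. t is decreasing.
The nearest critical point in that direction is t = 1, where phi'' = 18 > 0 (a local minimum). The iterate converges there.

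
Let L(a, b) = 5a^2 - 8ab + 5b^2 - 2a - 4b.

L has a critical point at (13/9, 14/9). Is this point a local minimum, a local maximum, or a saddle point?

The Hessian of L is constant: H = [[10, -8], [-8, 10]].
det(H) = 10·10 − (-8)² = 36.
det(H) > 0 and tr(H) = 20 > 0, so H is positive definite and the point is a local minimum.

local minimum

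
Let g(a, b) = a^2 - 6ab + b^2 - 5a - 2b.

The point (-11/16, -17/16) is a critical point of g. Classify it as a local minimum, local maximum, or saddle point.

The Hessian of g is constant: H = [[2, -6], [-6, 2]].
det(H) = 2·2 − (-6)² = -32.
Since det(H) < 0, H is indefinite and the critical point is a saddle point.

saddle point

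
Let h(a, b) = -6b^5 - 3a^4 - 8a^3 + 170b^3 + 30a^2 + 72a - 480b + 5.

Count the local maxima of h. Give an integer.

h separates as a function of a plus a function of b, so ∇h=0 decouples.
∂h/∂a = -12(a - 2)(a + 1)(a + 3) = 0 at a ∈ {-3, -1, 2}; ∂h/∂b = -30(b - 4)(b - 1)(b + 1)(b + 4) = 0 at b ∈ {-4, -1, 1, 4}.
The Hessian is diagonal: diag(h_aa, h_bb). Second derivatives: h_aa(-3)=-120, h_aa(-1)=72, h_aa(2)=-180; h_bb(-4)=3600, h_bb(-1)=-900, h_bb(1)=900, h_bb(4)=-3600.
Local maxima occur where both diagonal entries negative: (-3, -1), (-3, 4), (2, -1), (2, 4). Count: 4.

4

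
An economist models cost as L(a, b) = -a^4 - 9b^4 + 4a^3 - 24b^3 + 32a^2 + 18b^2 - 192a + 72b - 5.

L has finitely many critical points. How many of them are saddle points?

L separates as a function of a plus a function of b, so ∇L=0 decouples.
∂L/∂a = -4(a - 4)(a - 3)(a + 4) = 0 at a ∈ {-4, 3, 4}; ∂L/∂b = -36(b - 1)(b + 1)(b + 2) = 0 at b ∈ {-2, -1, 1}.
The Hessian is diagonal: diag(L_aa, L_bb). Second derivatives: L_aa(-4)=-224, L_aa(3)=28, L_aa(4)=-32; L_bb(-2)=-108, L_bb(-1)=72, L_bb(1)=-216.
Saddle points occur where the two diagonal entries have opposite signs: (-4, -1), (3, -2), (3, 1), (4, -1). Count: 4.

4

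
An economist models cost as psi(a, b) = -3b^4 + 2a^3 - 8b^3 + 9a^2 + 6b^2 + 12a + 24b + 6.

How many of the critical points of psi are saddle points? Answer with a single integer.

psi separates as a function of a plus a function of b, so ∇psi=0 decouples.
∂psi/∂a = 6(a + 1)(a + 2) = 0 at a ∈ {-2, -1}; ∂psi/∂b = -12(b - 1)(b + 1)(b + 2) = 0 at b ∈ {-2, -1, 1}.
The Hessian is diagonal: diag(psi_aa, psi_bb). Second derivatives: psi_aa(-2)=-6, psi_aa(-1)=6; psi_bb(-2)=-36, psi_bb(-1)=24, psi_bb(1)=-72.
Saddle points occur where the two diagonal entries have opposite signs: (-2, -1), (-1, -2), (-1, 1). Count: 3.

3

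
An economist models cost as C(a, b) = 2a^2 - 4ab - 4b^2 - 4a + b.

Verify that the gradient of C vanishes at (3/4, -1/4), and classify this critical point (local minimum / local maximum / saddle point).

saddle point

∇C = (4a - 4b - 4, -4a - 8b + 1); substituting (3/4, -1/4) gives ∇C = (0, 0), so (3/4, -1/4) is indeed a critical point.
The Hessian of C is constant: H = [[4, -4], [-4, -8]].
det(H) = 4·(-8) − (-4)² = -48.
Since det(H) < 0, H is indefinite and the critical point is a saddle point.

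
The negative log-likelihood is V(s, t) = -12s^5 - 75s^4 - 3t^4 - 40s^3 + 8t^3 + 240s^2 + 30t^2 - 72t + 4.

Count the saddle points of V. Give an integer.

6

V separates as a function of s plus a function of t, so ∇V=0 decouples.
∂V/∂s = -60s(s - 1)(s + 2)(s + 4) = 0 at s ∈ {-4, -2, 0, 1}; ∂V/∂t = -12(t - 3)(t - 1)(t + 2) = 0 at t ∈ {-2, 1, 3}.
The Hessian is diagonal: diag(V_ss, V_tt). Second derivatives: V_ss(-4)=2400, V_ss(-2)=-720, V_ss(0)=480, V_ss(1)=-900; V_tt(-2)=-180, V_tt(1)=72, V_tt(3)=-120.
Saddle points occur where the two diagonal entries have opposite signs: (-4, -2), (-4, 3), (-2, 1), (0, -2), (0, 3), (1, 1). Count: 6.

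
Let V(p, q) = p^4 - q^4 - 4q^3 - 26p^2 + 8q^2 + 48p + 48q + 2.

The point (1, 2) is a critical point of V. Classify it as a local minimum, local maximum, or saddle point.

local maximum

The mixed partial ∂²V/∂p∂q is 0, so the Hessian at any point is diag(V_pp, V_qq) = diag(4(3p^2 - 13), 4(-3q^2 - 6q + 4)).
At (1, 2): H = diag(-40, -80).
Both eigenvalues are negative, so H is negative definite: a local maximum.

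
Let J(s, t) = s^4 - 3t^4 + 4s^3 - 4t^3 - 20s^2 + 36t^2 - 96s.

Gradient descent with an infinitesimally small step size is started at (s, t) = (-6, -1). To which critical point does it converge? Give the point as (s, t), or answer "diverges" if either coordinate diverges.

J is separable, so gradient descent decouples: s follows -∂J/∂s, t follows -∂J/∂t.
∂J/∂s = 4(s - 3)(s + 2)(s + 4); at s=-6 this is -288, so s increases.
∂J/∂t = -12t(t - 2)(t + 3); at t=-1 this is -72, so t increases.
s converges to its nearest critical value -4 (a local min of the s-part); t converges to 0. The iterate converges to (-4, 0).

(-4, 0)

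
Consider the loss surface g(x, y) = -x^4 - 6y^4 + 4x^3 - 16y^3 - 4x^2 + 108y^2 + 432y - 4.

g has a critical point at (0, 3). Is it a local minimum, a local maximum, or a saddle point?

local maximum

The mixed partial ∂²g/∂x∂y is 0, so the Hessian at any point is diag(g_xx, g_yy) = diag(4(-3x^2 + 6x - 2), 24(-3y^2 - 4y + 9)).
At (0, 3): H = diag(-8, -720).
Both eigenvalues are negative, so H is negative definite: a local maximum.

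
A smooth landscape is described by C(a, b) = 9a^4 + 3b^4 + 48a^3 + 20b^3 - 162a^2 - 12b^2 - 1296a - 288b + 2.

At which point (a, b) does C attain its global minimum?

(3, 2)

C(a,b) separates as P(a) + Q(b) + 2, so its minimum is min P + min Q + 2.
P'(a) = 36(a - 3)(a + 3)(a + 4) vanishes at a ∈ {-4, -3, 3}; Q'(b) = 12(b - 2)(b + 3)(b + 4) vanishes at b ∈ {-4, -3, 2}.
Local minima of P (where P''>0): P(-4)=1824, P(3)=-3321. Local minima of Q: Q(-4)=448, Q(2)=-416.
So the global minimum of C is P(3) + Q(2) + 2 = -3321 − 416 + 2 = -3735, attained at (3, 2).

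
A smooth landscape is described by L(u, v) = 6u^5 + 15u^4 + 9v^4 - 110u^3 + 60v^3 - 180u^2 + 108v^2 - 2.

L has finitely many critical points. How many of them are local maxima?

L separates as a function of u plus a function of v, so ∇L=0 decouples.
∂L/∂u = 30u(u - 3)(u + 1)(u + 4) = 0 at u ∈ {-4, -1, 0, 3}; ∂L/∂v = 36v(v + 2)(v + 3) = 0 at v ∈ {-3, -2, 0}.
The Hessian is diagonal: diag(L_uu, L_vv). Second derivatives: L_uu(-4)=-2520, L_uu(-1)=360, L_uu(0)=-360, L_uu(3)=2520; L_vv(-3)=108, L_vv(-2)=-72, L_vv(0)=216.
Local maxima occur where both diagonal entries negative: (-4, -2), (0, -2). Count: 2.

2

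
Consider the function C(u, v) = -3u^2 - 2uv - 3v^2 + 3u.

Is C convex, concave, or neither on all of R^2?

C is quadratic, so its Hessian is the constant matrix H = [[-6, -2], [-2, -6]].
det(H) = 32, tr(H) = -12.
det(H) > 0 and tr(H) < 0, so H is negative definite everywhere: concave.

concave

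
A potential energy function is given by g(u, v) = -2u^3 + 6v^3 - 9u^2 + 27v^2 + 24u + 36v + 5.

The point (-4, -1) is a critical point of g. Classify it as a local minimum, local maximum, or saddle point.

The mixed partial ∂²g/∂u∂v is 0, so the Hessian at any point is diag(g_uu, g_vv) = diag(-6(2u + 3), 18(2v + 3)).
At (-4, -1): H = diag(30, 18).
Both eigenvalues are positive, so H is positive definite: a local minimum.

local minimum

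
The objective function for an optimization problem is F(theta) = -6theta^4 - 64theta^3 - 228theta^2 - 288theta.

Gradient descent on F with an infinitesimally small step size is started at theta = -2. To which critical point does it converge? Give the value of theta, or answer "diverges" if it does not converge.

F'(theta) = -24(theta + 1)(theta + 3)(theta + 4), so F'(-2) = 48.
Gradient descent moves in the -F' direction, i.e. theta is decreasing.
The nearest critical point in that direction is theta = -3, where F'' = 48 > 0 (a local minimum). The iterate converges there.

-3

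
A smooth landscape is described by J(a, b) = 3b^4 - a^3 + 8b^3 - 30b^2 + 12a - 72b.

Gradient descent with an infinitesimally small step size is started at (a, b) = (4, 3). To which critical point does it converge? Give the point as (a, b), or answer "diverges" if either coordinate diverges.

J is separable, so gradient descent decouples: a follows -∂J/∂a, b follows -∂J/∂b.
∂J/∂a = -3(a - 2)(a + 2); at a=4 this is -36, so a increases.
∂J/∂b = 12(b - 2)(b + 1)(b + 3); at b=3 this is 288, so b decreases.
The a-coordinate has no critical point in that direction and runs off to infinity.

diverges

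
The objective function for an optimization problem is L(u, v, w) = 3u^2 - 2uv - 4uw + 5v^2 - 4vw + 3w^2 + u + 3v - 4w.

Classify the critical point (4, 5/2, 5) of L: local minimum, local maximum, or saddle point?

The Hessian is constant: H = [[6, -2, -4], [-2, 10, -4], [-4, -4, 6]].
Leading principal minors: Δ₁ = 6, Δ₂ = 56, Δ₃ = 16.
All leading minors are positive, so H is positive definite: a local minimum.

local minimum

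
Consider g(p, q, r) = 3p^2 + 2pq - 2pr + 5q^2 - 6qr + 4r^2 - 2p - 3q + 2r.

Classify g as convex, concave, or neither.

convex

g is quadratic, so its Hessian is the constant matrix H = [[6, 2, -2], [2, 10, -6], [-2, -6, 8]].
Leading principal minors: 6, 56, 240.
All positive ⇒ H ≻ 0 ⇒ convex.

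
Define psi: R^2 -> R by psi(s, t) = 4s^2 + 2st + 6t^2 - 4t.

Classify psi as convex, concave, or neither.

convex

psi is quadratic, so its Hessian is the constant matrix H = [[8, 2], [2, 12]].
det(H) = 92, tr(H) = 20.
det(H) > 0 and tr(H) > 0, so H is positive definite everywhere: convex.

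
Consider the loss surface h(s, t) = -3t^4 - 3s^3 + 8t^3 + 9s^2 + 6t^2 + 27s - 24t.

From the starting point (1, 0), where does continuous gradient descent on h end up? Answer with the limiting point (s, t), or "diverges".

(-1, 1)

h is separable, so gradient descent decouples: s follows -∂h/∂s, t follows -∂h/∂t.
∂h/∂s = -9(s - 3)(s + 1); at s=1 this is 36, so s decreases.
∂h/∂t = -12(t - 2)(t - 1)(t + 1); at t=0 this is -24, so t increases.
s converges to its nearest critical value -1 (a local min of the s-part); t converges to 1. The iterate converges to (-1, 1).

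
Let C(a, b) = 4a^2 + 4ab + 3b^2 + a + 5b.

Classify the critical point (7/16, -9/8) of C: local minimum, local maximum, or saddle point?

local minimum

The Hessian of C is constant: H = [[8, 4], [4, 6]].
det(H) = 8·6 − 4² = 32.
det(H) > 0 and tr(H) = 14 > 0, so H is positive definite and the point is a local minimum.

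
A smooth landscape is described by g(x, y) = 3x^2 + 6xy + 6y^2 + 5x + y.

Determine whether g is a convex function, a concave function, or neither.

convex

g is quadratic, so its Hessian is the constant matrix H = [[6, 6], [6, 12]].
det(H) = 36, tr(H) = 18.
det(H) > 0 and tr(H) > 0, so H is positive definite everywhere: convex.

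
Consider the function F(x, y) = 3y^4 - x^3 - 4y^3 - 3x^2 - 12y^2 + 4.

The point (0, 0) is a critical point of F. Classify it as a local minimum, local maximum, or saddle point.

The mixed partial ∂²F/∂x∂y is 0, so the Hessian at any point is diag(F_xx, F_yy) = diag(-6(x + 1), 12(3y^2 - 2y - 2)).
At (0, 0): H = diag(-6, -24).
Both eigenvalues are negative, so H is negative definite: a local maximum.

local maximum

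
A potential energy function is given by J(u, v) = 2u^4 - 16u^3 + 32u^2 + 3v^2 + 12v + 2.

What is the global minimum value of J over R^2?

J(u,v) separates as P(u) + Q(v) + 2, so its minimum is min P + min Q + 2.
P'(u) = 8u(u - 4)(u - 2) vanishes at u ∈ {0, 2, 4}; Q'(v) = 6v + 12 vanishes at v ∈ {-2}.
Local minima of P (where P''>0): P(0)=0, P(4)=0. Local minima of Q: Q(-2)=-12.
So the global minimum of J is P(0) + Q(-2) + 2 = 0 − 12 + 2 = -10, attained at (0, -2).

-10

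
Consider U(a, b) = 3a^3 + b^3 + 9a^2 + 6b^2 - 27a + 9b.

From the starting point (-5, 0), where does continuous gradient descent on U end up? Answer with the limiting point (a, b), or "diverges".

U is separable, so gradient descent decouples: a follows -∂U/∂a, b follows -∂U/∂b.
∂U/∂a = 9(a - 1)(a + 3); at a=-5 this is 108, so a decreases.
∂U/∂b = 3(b + 1)(b + 3); at b=0 this is 9, so b decreases.
The a-coordinate has no critical point in that direction and runs off to infinity.

diverges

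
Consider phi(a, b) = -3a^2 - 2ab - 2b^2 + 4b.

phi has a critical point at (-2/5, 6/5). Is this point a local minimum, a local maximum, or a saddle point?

The Hessian of phi is constant: H = [[-6, -2], [-2, -4]].
det(H) = (-6)·(-4) − (-2)² = 20.
det(H) > 0 and tr(H) = -10 < 0, so H is negative definite and the point is a local maximum.

local maximum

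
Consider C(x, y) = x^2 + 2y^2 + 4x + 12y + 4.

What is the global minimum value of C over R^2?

C(x,y) separates as P(x) + Q(y) + 4, so its minimum is min P + min Q + 4.
P'(x) = 2x + 4 vanishes at x ∈ {-2}; Q'(y) = 4y + 12 vanishes at y ∈ {-3}.
Local minima of P (where P''>0): P(-2)=-4. Local minima of Q: Q(-3)=-18.
So the global minimum of C is P(-2) + Q(-3) + 4 = -4 − 18 + 4 = -18, attained at (-2, -3).

-18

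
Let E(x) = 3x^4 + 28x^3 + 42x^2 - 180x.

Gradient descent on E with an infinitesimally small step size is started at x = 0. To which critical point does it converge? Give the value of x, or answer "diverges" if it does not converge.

E'(x) = 12(x - 1)(x + 3)(x + 5), so E'(0) = -180.
Gradient descent moves in the -E' direction, i.e. x is increasing.
The nearest critical point in that direction is x = 1, where E'' = 288 > 0 (a local minimum). The iterate converges there.

1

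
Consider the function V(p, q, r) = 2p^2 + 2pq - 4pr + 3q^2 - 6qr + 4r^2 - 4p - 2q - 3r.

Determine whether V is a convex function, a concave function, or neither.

convex

V is quadratic, so its Hessian is the constant matrix H = [[4, 2, -4], [2, 6, -6], [-4, -6, 8]].
Leading principal minors: 4, 20, 16.
All positive ⇒ H ≻ 0 ⇒ convex.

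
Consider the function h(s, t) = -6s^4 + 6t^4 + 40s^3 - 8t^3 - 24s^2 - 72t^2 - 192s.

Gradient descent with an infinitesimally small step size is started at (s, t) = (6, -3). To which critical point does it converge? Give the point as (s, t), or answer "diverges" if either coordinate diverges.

h is separable, so gradient descent decouples: s follows -∂h/∂s, t follows -∂h/∂t.
∂h/∂s = -24(s - 4)(s - 2)(s + 1); at s=6 this is -1344, so s increases.
∂h/∂t = 24t(t - 3)(t + 2); at t=-3 this is -432, so t increases.
The s-coordinate has no critical point in that direction and runs off to infinity.

diverges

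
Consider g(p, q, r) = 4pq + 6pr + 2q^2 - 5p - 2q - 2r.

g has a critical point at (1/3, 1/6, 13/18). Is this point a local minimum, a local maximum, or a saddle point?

saddle point

The Hessian is constant: H = [[0, 4, 6], [4, 4, 0], [6, 0, 0]].
Leading principal minors: Δ₁ = 0, Δ₂ = -16, Δ₃ = -144.
The minors fit neither the all-positive nor the alternating-sign pattern, so H is indefinite: a saddle point.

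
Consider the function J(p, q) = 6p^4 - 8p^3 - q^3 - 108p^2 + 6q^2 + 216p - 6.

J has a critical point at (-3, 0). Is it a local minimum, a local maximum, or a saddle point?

The mixed partial ∂²J/∂p∂q is 0, so the Hessian at any point is diag(J_pp, J_qq) = diag(24(3p^2 - 2p - 9), 6(-q + 2)).
At (-3, 0): H = diag(576, 12).
Both eigenvalues are positive, so H is positive definite: a local minimum.

local minimum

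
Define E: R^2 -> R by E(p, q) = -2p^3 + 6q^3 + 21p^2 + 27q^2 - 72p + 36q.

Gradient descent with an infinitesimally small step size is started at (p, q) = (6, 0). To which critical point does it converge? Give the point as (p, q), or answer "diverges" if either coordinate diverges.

diverges

E is separable, so gradient descent decouples: p follows -∂E/∂p, q follows -∂E/∂q.
∂E/∂p = -6(p - 4)(p - 3); at p=6 this is -36, so p increases.
∂E/∂q = 18(q + 1)(q + 2); at q=0 this is 36, so q decreases.
The p-coordinate has no critical point in that direction and runs off to infinity.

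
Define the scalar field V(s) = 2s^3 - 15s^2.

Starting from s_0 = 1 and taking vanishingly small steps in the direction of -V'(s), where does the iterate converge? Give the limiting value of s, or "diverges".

5

V'(s) = 6s(s - 5), so V'(1) = -24.
Gradient descent moves in the -V' direction, i.e. s is increasing.
The nearest critical point in that direction is s = 5, where V'' = 30 > 0 (a local minimum). The iterate converges there.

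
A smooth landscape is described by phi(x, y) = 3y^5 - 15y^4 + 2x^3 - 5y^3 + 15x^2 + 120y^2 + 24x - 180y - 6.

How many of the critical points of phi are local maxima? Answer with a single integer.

phi separates as a function of x plus a function of y, so ∇phi=0 decouples.
∂phi/∂x = 6(x + 1)(x + 4) = 0 at x ∈ {-4, -1}; ∂phi/∂y = 15(y - 3)(y - 2)(y - 1)(y + 2) = 0 at y ∈ {-2, 1, 2, 3}.
The Hessian is diagonal: diag(phi_xx, phi_yy). Second derivatives: phi_xx(-4)=-18, phi_xx(-1)=18; phi_yy(-2)=-900, phi_yy(1)=90, phi_yy(2)=-60, phi_yy(3)=150.
Local maxima occur where both diagonal entries negative: (-4, -2), (-4, 2). Count: 2.

2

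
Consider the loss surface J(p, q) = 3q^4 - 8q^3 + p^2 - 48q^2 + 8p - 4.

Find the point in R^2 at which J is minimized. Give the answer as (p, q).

(-4, 4)

J(p,q) separates as A(p) + B(q) − 4, so its minimum is min A + min B − 4.
A'(p) = 2p + 8 vanishes at p ∈ {-4}; B'(q) = 12q(q - 4)(q + 2) vanishes at q ∈ {-2, 0, 4}.
Local minima of A (where A''>0): A(-4)=-16. Local minima of B: B(-2)=-80, B(4)=-512.
So the global minimum of J is A(-4) + B(4) − 4 = -16 − 512 − 4 = -532, attained at (-4, 4).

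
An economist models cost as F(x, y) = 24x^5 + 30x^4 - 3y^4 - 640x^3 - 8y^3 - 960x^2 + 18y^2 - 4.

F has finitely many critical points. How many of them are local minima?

F separates as a function of x plus a function of y, so ∇F=0 decouples.
∂F/∂x = 120x(x - 4)(x + 1)(x + 4) = 0 at x ∈ {-4, -1, 0, 4}; ∂F/∂y = -12y(y - 1)(y + 3) = 0 at y ∈ {-3, 0, 1}.
The Hessian is diagonal: diag(F_xx, F_yy). Second derivatives: F_xx(-4)=-11520, F_xx(-1)=1800, F_xx(0)=-1920, F_xx(4)=19200; F_yy(-3)=-144, F_yy(0)=36, F_yy(1)=-48.
Local minima occur where both diagonal entries positive: (-1, 0), (4, 0). Count: 2.

2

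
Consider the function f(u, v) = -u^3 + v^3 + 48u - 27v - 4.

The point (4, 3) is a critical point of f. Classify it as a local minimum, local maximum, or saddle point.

saddle point

The mixed partial ∂²f/∂u∂v is 0, so the Hessian at any point is diag(f_uu, f_vv) = diag(-6u, 6v).
At (4, 3): H = diag(-24, 18).
The eigenvalues have opposite signs, so H is indefinite: a saddle point.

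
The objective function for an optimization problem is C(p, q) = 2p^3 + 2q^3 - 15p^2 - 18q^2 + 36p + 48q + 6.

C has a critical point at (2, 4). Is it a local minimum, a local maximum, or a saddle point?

saddle point

The mixed partial ∂²C/∂p∂q is 0, so the Hessian at any point is diag(C_pp, C_qq) = diag(6(2p - 5), 12(q - 3)).
At (2, 4): H = diag(-6, 12).
The eigenvalues have opposite signs, so H is indefinite: a saddle point.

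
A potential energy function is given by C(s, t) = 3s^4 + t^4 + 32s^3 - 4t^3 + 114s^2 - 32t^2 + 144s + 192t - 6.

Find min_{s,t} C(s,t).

C(s,t) separates as P(s) + Q(t) − 6, so its minimum is min P + min Q − 6.
P'(s) = 12(s + 1)(s + 3)(s + 4) vanishes at s ∈ {-4, -3, -1}; Q'(t) = 4(t - 4)(t - 3)(t + 4) vanishes at t ∈ {-4, 3, 4}.
Local minima of P (where P''>0): P(-4)=-32, P(-1)=-59. Local minima of Q: Q(-4)=-768, Q(4)=256.
So the global minimum of C is P(-1) + Q(-4) − 6 = -59 − 768 − 6 = -833, attained at (-1, -4).

-833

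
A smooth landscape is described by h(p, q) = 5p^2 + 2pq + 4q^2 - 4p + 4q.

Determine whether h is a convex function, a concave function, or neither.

h is quadratic, so its Hessian is the constant matrix H = [[10, 2], [2, 8]].
det(H) = 76, tr(H) = 18.
det(H) > 0 and tr(H) > 0, so H is positive definite everywhere: convex.

convex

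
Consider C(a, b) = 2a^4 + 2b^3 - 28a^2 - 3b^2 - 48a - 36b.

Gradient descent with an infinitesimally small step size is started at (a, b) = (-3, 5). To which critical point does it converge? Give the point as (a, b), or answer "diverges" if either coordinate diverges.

(-2, 3)

C is separable, so gradient descent decouples: a follows -∂C/∂a, b follows -∂C/∂b.
∂C/∂a = 8(a - 3)(a + 1)(a + 2); at a=-3 this is -96, so a increases.
∂C/∂b = 6(b - 3)(b + 2); at b=5 this is 84, so b decreases.
a converges to its nearest critical value -2 (a local min of the a-part); b converges to 3. The iterate converges to (-2, 3).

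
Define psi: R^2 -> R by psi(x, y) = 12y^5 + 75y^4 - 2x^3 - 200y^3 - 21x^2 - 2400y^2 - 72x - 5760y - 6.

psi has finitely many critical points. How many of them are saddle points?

4

psi separates as a function of x plus a function of y, so ∇psi=0 decouples.
∂psi/∂x = -6(x + 3)(x + 4) = 0 at x ∈ {-4, -3}; ∂psi/∂y = 60(y - 4)(y + 2)(y + 3)(y + 4) = 0 at y ∈ {-4, -3, -2, 4}.
The Hessian is diagonal: diag(psi_xx, psi_yy). Second derivatives: psi_xx(-4)=6, psi_xx(-3)=-6; psi_yy(-4)=-960, psi_yy(-3)=420, psi_yy(-2)=-720, psi_yy(4)=20160.
Saddle points occur where the two diagonal entries have opposite signs: (-4, -4), (-4, -2), (-3, -3), (-3, 4). Count: 4.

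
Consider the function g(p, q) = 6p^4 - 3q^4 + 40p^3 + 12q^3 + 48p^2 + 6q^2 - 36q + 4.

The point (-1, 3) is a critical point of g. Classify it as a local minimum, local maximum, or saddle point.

The mixed partial ∂²g/∂p∂q is 0, so the Hessian at any point is diag(g_pp, g_qq) = diag(24(3p^2 + 10p + 4), 12(-3q^2 + 6q + 1)).
At (-1, 3): H = diag(-72, -96).
Both eigenvalues are negative, so H is negative definite: a local maximum.

local maximum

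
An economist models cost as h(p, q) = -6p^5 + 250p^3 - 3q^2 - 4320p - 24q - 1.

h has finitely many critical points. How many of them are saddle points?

2

h separates as a function of p plus a function of q, so ∇h=0 decouples.
∂h/∂p = -30(p - 4)(p - 3)(p + 3)(p + 4) = 0 at p ∈ {-4, -3, 3, 4}; ∂h/∂q = -6(q + 4) = 0 at q ∈ {-4}.
The Hessian is diagonal: diag(h_pp, h_qq). Second derivatives: h_pp(-4)=1680, h_pp(-3)=-1260, h_pp(3)=1260, h_pp(4)=-1680; h_qq(-4)=-6.
Saddle points occur where the two diagonal entries have opposite signs: (-4, -4), (3, -4). Count: 2.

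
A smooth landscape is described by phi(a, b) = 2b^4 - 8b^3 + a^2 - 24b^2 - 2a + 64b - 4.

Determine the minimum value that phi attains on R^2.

phi(a,b) separates as P(a) + Q(b) − 4, so its minimum is min P + min Q − 4.
P'(a) = 2a - 2 vanishes at a ∈ {1}; Q'(b) = 8(b - 4)(b - 1)(b + 2) vanishes at b ∈ {-2, 1, 4}.
Local minima of P (where P''>0): P(1)=-1. Local minima of Q: Q(-2)=-128, Q(4)=-128.
So the global minimum of phi is P(1) + Q(-2) − 4 = -1 − 128 − 4 = -133, attained at (1, -2).

-133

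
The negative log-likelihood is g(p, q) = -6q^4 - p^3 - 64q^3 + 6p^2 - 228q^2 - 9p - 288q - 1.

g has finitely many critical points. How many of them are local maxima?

g separates as a function of p plus a function of q, so ∇g=0 decouples.
∂g/∂p = -3(p - 3)(p - 1) = 0 at p ∈ {1, 3}; ∂g/∂q = -24(q + 1)(q + 3)(q + 4) = 0 at q ∈ {-4, -3, -1}.
The Hessian is diagonal: diag(g_pp, g_qq). Second derivatives: g_pp(1)=6, g_pp(3)=-6; g_qq(-4)=-72, g_qq(-3)=48, g_qq(-1)=-144.
Local maxima occur where both diagonal entries negative: (3, -4), (3, -1). Count: 2.

2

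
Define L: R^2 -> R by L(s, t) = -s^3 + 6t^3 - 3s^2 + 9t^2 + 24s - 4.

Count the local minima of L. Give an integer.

L separates as a function of s plus a function of t, so ∇L=0 decouples.
∂L/∂s = -3(s - 2)(s + 4) = 0 at s ∈ {-4, 2}; ∂L/∂t = 18t(t + 1) = 0 at t ∈ {-1, 0}.
The Hessian is diagonal: diag(L_ss, L_tt). Second derivatives: L_ss(-4)=18, L_ss(2)=-18; L_tt(-1)=-18, L_tt(0)=18.
Local minima occur where both diagonal entries positive: (-4, 0). Count: 1.

1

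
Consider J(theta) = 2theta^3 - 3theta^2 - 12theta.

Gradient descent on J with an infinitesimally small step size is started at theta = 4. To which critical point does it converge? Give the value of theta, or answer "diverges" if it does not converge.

2

J'(theta) = 6(theta - 2)(theta + 1), so J'(4) = 60.
Gradient descent moves in the -J' direction, i.e. theta is decreasing.
The nearest critical point in that direction is theta = 2, where J'' = 18 > 0 (a local minimum). The iterate converges there.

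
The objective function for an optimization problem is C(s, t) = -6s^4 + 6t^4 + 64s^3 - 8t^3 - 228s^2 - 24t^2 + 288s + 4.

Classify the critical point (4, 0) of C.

local maximum

The mixed partial ∂²C/∂s∂t is 0, so the Hessian at any point is diag(C_ss, C_tt) = diag(24(-3s^2 + 16s - 19), 24(3t^2 - 2t - 2)).
At (4, 0): H = diag(-72, -48).
Both eigenvalues are negative, so H is negative definite: a local maximum.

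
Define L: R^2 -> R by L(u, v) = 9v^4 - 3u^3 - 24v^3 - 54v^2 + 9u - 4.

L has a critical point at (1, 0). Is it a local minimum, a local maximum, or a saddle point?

The mixed partial ∂²L/∂u∂v is 0, so the Hessian at any point is diag(L_uu, L_vv) = diag(-18u, 36(3v^2 - 4v - 3)).
At (1, 0): H = diag(-18, -108).
Both eigenvalues are negative, so H is negative definite: a local maximum.

local maximum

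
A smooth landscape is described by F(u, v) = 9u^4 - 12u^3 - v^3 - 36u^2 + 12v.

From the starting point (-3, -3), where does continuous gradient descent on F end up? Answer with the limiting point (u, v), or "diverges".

F is separable, so gradient descent decouples: u follows -∂F/∂u, v follows -∂F/∂v.
∂F/∂u = 36u(u - 2)(u + 1); at u=-3 this is -1080, so u increases.
∂F/∂v = -3(v - 2)(v + 2); at v=-3 this is -15, so v increases.
u converges to its nearest critical value -1 (a local min of the u-part); v converges to -2. The iterate converges to (-1, -2).

(-1, -2)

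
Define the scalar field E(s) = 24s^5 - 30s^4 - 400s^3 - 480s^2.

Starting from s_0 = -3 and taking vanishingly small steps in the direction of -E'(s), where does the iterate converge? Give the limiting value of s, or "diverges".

diverges

E'(s) = 120s(s - 4)(s + 1)(s + 2), so E'(-3) = 5040.
Gradient descent moves in the -E' direction, i.e. s is decreasing.
There is no critical point below s=-3, and E' keeps the same sign, so the iterate runs off to −∞.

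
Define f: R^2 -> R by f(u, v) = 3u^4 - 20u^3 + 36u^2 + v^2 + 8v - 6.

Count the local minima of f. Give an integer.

2

f separates as a function of u plus a function of v, so ∇f=0 decouples.
∂f/∂u = 12u(u - 3)(u - 2) = 0 at u ∈ {0, 2, 3}; ∂f/∂v = 2(v + 4) = 0 at v ∈ {-4}.
The Hessian is diagonal: diag(f_uu, f_vv). Second derivatives: f_uu(0)=72, f_uu(2)=-24, f_uu(3)=36; f_vv(-4)=2.
Local minima occur where both diagonal entries positive: (0, -4), (3, -4). Count: 2.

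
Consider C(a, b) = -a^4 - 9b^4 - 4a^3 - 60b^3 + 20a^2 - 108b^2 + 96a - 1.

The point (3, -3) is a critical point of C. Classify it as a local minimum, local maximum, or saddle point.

local maximum

The mixed partial ∂²C/∂a∂b is 0, so the Hessian at any point is diag(C_aa, C_bb) = diag(4(-3a^2 - 6a + 10), -36(3b^2 + 10b + 6)).
At (3, -3): H = diag(-140, -108).
Both eigenvalues are negative, so H is negative definite: a local maximum.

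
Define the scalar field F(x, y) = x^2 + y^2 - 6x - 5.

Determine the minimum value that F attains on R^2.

F(x,y) separates as P(x) + Q(y) − 5, so its minimum is min P + min Q − 5.
P'(x) = 2x - 6 vanishes at x ∈ {3}; Q'(y) = 2y vanishes at y ∈ {0}.
Local minima of P (where P''>0): P(3)=-9. Local minima of Q: Q(0)=0.
So the global minimum of F is P(3) + Q(0) − 5 = -9 + 0 − 5 = -14, attained at (3, 0).

-14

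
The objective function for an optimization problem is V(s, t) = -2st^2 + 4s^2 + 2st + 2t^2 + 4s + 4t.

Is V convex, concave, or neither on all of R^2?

The term -2st^2 is cubic, so the Hessian is not constant.
∂²V/∂t² = -4s + 4, which takes both signs as s varies (negative for sufficiently large s). A diagonal entry of the Hessian changing sign means the Hessian is neither positive- nor negative-semidefinite on all of R^2.

neither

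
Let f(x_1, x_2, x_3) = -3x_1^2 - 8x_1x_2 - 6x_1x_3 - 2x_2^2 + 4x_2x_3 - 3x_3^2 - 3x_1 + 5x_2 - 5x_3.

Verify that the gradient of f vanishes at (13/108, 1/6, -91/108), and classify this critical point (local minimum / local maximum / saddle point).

∇f = (-6x_1 - 8x_2 - 6x_3 - 3, -8x_1 - 4x_2 + 4x_3 + 5, -6x_1 + 4x_2 - 6x_3 - 5); substituting (13/108, 1/6, -91/108) gives ∇f = (0, 0, 0), so (13/108, 1/6, -91/108) is indeed a critical point.
The Hessian is constant: H = [[-6, -8, -6], [-8, -4, 4], [-6, 4, -6]].
Leading principal minors: Δ₁ = -6, Δ₂ = -40, Δ₃ = 864.
The minors fit neither the all-positive nor the alternating-sign pattern, so H is indefinite: a saddle point.

saddle point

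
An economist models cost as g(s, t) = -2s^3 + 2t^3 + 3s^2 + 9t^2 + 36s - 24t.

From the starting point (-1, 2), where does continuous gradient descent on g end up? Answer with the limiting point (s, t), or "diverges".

(-2, 1)

g is separable, so gradient descent decouples: s follows -∂g/∂s, t follows -∂g/∂t.
∂g/∂s = -6(s - 3)(s + 2); at s=-1 this is 24, so s decreases.
∂g/∂t = 6(t - 1)(t + 4); at t=2 this is 36, so t decreases.
s converges to its nearest critical value -2 (a local min of the s-part); t converges to 1. The iterate converges to (-2, 1).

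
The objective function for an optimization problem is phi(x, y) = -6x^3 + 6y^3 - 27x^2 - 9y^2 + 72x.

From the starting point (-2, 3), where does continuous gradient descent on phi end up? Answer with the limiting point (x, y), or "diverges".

phi is separable, so gradient descent decouples: x follows -∂phi/∂x, y follows -∂phi/∂y.
∂phi/∂x = -18(x - 1)(x + 4); at x=-2 this is 108, so x decreases.
∂phi/∂y = 18y(y - 1); at y=3 this is 108, so y decreases.
x converges to its nearest critical value -4 (a local min of the x-part); y converges to 1. The iterate converges to (-4, 1).

(-4, 1)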